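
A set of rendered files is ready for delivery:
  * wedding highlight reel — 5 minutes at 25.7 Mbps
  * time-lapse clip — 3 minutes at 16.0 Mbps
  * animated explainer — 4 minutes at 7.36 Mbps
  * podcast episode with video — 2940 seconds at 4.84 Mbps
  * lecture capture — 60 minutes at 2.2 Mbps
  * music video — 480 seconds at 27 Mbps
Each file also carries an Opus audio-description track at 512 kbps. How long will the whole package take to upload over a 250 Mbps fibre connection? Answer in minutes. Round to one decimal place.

Audio: 512 kbps = 0.512 Mbps.
wedding highlight reel: 26.212 Mbps × 300 s = 7863.6 Mb
time-lapse clip: 16.512 Mbps × 180 s = 2972.2 Mb
animated explainer: 7.872 Mbps × 240 s = 1889.3 Mb
podcast episode with video: 5.352 Mbps × 2940 s = 15734.9 Mb
lecture capture: 2.712 Mbps × 3600 s = 9763.2 Mb
music video: 27.512 Mbps × 480 s = 13205.8 Mb
Total: 51428.9 Mb = 6428.6 MB.
At 250 Mbps: 51428.9 / 250 = 206 s ≈ 3.43 minutes.

3.4 minutes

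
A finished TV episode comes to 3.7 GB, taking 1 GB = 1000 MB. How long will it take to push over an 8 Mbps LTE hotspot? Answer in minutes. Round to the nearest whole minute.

File: 3.7 GB = 29600.0 Mb.
At 8 Mbps: 29600.0 / 8 = 3700.0 s ≈ 61.7 minutes.

62 minutes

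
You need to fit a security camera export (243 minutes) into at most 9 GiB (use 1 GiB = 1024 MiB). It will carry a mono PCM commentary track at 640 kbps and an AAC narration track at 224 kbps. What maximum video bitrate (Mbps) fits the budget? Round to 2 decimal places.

4.44 Mbps

Budget: 9 GiB = 77309.4 Mb.
243 min = 14580 s
Total bitrate budget: 77309.4 Mb / 14580 s = 5.302 Mbps.
Audio total: 640 + 224 = 864 kbps = 0.864 Mbps.
Video: 5.302 − 0.864 = 4.438 Mbps.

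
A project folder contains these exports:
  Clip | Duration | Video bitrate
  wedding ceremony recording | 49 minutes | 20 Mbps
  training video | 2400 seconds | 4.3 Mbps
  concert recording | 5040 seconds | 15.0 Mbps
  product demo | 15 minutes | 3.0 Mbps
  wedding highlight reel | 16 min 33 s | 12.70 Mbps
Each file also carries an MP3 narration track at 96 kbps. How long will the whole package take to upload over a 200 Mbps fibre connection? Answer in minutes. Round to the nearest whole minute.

Audio: 96 kbps = 0.096 Mbps.
wedding ceremony recording: 20.096 Mbps × 2940 s = 59082.2 Mb
training video: 4.396 Mbps × 2400 s = 10550.4 Mb
concert recording: 15.096 Mbps × 5040 s = 76083.8 Mb
product demo: 3.096 Mbps × 900 s = 2786.4 Mb
wedding highlight reel: 12.796 Mbps × 993 s = 12706.4 Mb
Total: 161209.3 Mb = 20151.2 MB.
At 200 Mbps: 161209.3 / 200 = 806 s ≈ 13.4 minutes.

13 minutes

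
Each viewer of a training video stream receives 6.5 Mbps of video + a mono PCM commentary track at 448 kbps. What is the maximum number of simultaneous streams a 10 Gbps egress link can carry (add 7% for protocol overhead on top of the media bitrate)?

Audio: 448 kbps = 0.448 Mbps.
Per-viewer media rate: 6.948 Mbps.
On the wire with 7% overhead: 7.434 Mbps.
10 Gbps = 10,000 Mbps; 10,000 / 7.434 = 1345.11 → 1345 viewers.

1345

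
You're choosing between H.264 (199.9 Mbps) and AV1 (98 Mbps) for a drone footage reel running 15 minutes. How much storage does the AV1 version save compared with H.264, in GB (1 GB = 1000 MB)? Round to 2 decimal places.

15 min = 900 s
H.264: 199.900 Mbps × 900 s = 179910.0 Mb = 22.489 GB.
AV1: 98.000 Mbps × 900 s = 88200.0 Mb = 11.025 GB.
Saving: 22.489 − 11.025 = 11.464 GB.

11.46 GB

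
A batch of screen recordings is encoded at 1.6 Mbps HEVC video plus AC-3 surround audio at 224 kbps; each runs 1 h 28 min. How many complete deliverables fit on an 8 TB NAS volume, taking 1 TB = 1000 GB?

1 h 28 min = 88 min = 5280 s
Audio: 224 kbps = 0.224 Mbps.
Total bitrate: 1.824 Mbps.
Per item: 1.824 Mbps × 5280 s = 9,631 Mb = 1,204 MB.
Capacity: 8 TB = 64,000,000 Mb; 6645.40 items → 6645 complete.

6645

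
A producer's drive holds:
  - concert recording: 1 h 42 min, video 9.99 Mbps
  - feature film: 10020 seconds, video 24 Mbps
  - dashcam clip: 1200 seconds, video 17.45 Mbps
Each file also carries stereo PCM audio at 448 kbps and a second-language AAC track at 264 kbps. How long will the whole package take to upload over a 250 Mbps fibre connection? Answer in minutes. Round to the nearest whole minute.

22 minutes

Audio total: 448 + 264 = 712 kbps = 0.712 Mbps.
concert recording: 10.702 Mbps × 6120 s = 65496.2 Mb
feature film: 24.712 Mbps × 10020 s = 247614.2 Mb
dashcam clip: 18.162 Mbps × 1200 s = 21794.4 Mb
Total: 334904.9 Mb = 41863.1 MB.
At 250 Mbps: 334904.9 / 250 = 1340 s ≈ 22.3 minutes.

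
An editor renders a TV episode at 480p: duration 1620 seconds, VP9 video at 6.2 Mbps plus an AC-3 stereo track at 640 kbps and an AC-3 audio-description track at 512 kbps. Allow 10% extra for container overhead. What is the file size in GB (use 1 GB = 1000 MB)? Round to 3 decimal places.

1.638 GB

Audio total: 640 + 512 = 1152 kbps = 1.152 Mbps.
Total bitrate: 6.2 + 1.152 = 7.352 Mbps.
Stream data: 7.352 Mbps × 1620 s = 11910.2 Mb.
With 10% container overhead: ×1.10.
13,101 Mb ÷ 8 = 1,638 MB → 1.638 GB.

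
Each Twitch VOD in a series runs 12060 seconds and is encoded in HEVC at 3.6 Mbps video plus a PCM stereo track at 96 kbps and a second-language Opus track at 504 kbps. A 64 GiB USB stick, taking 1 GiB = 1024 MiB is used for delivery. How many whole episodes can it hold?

10

Audio total: 96 + 504 = 600 kbps = 0.600 Mbps.
Total bitrate: 4.200 Mbps.
Per item: 4.200 Mbps × 12060 s = 50,652 Mb = 6,332 MB.
Capacity: 64 GiB = 549,756 Mb; 10.85 items → 10 complete.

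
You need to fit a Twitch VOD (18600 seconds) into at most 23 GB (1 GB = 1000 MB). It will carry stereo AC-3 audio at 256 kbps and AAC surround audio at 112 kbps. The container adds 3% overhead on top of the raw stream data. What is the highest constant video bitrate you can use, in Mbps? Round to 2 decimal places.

9.24 Mbps

Budget: 23 GB = 184000.0 Mb.
Stream payload after overhead: 184000.0 / 1.03 = 178640.8 Mb.
Total bitrate budget: 178640.8 Mb / 18600 s = 9.604 Mbps.
Audio total: 256 + 112 = 368 kbps = 0.368 Mbps.
Video: 9.604 − 0.368 = 9.236 Mbps.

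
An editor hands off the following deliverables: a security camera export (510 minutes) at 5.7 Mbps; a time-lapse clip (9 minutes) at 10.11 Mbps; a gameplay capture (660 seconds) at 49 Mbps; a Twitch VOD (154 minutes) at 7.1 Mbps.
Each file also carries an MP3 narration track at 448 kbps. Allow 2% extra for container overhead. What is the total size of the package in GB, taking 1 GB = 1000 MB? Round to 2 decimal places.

37.77 GB

Audio: 448 kbps = 0.448 Mbps.
security camera export: 6.148 Mbps × 30600 s × 1.02 = 191891.4 Mb
time-lapse clip: 10.558 Mbps × 540 s × 1.02 = 5815.3 Mb
gameplay capture: 49.448 Mbps × 660 s × 1.02 = 33288.4 Mb
Twitch VOD: 7.548 Mbps × 9240 s × 1.02 = 71138.4 Mb
Total: 302133.5 Mb = 37766.7 MB.
= 37.77 GB.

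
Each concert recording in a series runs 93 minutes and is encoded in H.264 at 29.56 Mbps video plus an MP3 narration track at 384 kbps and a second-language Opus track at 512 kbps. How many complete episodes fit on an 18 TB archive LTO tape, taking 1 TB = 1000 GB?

847

93 min = 5580 s
Audio total: 384 + 512 = 896 kbps = 0.896 Mbps.
Total bitrate: 30.456 Mbps.
Per item: 30.456 Mbps × 5580 s = 169,944 Mb = 21,243 MB.
Capacity: 18 TB = 144,000,000 Mb; 847.34 items → 847 complete.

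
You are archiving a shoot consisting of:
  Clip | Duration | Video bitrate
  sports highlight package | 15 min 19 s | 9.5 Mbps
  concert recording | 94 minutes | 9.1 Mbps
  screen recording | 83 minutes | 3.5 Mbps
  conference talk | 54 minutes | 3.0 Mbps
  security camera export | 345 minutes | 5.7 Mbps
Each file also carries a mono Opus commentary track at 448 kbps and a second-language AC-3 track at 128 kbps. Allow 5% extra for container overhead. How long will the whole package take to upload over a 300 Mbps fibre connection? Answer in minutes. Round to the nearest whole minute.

Audio total: 448 + 128 = 576 kbps = 0.576 Mbps.
sports highlight package: 10.076 Mbps × 919 s × 1.05 = 9722.8 Mb
concert recording: 9.676 Mbps × 5640 s × 1.05 = 57301.3 Mb
screen recording: 4.076 Mbps × 4980 s × 1.05 = 21313.4 Mb
conference talk: 3.576 Mbps × 3240 s × 1.05 = 12165.6 Mb
security camera export: 6.276 Mbps × 20700 s × 1.05 = 136408.9 Mb
Total: 236911.9 Mb = 29614.0 MB.
At 300 Mbps: 236911.9 / 300 = 790 s ≈ 13.2 minutes.

13 minutes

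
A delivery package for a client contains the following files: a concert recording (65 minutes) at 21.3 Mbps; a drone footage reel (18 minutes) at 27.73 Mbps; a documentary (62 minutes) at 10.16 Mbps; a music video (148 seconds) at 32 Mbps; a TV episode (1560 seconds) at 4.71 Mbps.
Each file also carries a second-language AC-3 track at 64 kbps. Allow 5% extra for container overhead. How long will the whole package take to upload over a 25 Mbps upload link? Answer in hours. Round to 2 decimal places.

Audio: 64 kbps = 0.064 Mbps.
concert recording: 21.364 Mbps × 3900 s × 1.05 = 87485.6 Mb
drone footage reel: 27.794 Mbps × 1080 s × 1.05 = 31518.4 Mb
documentary: 10.224 Mbps × 3720 s × 1.05 = 39934.9 Mb
music video: 32.064 Mbps × 148 s × 1.05 = 4982.7 Mb
TV episode: 4.774 Mbps × 1560 s × 1.05 = 7819.8 Mb
Total: 171741.5 Mb = 21467.7 MB.
At 25 Mbps: 171741.5 / 25 = 6870 s ≈ 1.91 hours.

1.91 hours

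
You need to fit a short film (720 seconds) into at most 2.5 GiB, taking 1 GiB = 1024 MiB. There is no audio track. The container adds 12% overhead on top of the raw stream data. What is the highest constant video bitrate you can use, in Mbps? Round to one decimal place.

Budget: 2.5 GiB = 21474.8 Mb.
Stream payload after overhead: 21474.8 / 1.12 = 19174.0 Mb.
Total bitrate budget: 19174.0 Mb / 720 s = 26.631 Mbps.

26.6 Mbps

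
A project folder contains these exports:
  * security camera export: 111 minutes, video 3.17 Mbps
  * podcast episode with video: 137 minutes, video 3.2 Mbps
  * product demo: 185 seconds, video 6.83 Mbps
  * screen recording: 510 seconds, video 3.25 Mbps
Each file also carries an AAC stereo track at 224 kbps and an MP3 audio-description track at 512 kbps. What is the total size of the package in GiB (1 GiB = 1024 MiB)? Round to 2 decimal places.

7.19 GiB

Audio total: 224 + 512 = 736 kbps = 0.736 Mbps.
security camera export: 3.906 Mbps × 6660 s = 26014.0 Mb
podcast episode with video: 3.936 Mbps × 8220 s = 32353.9 Mb
product demo: 7.566 Mbps × 185 s = 1399.7 Mb
screen recording: 3.986 Mbps × 510 s = 2032.9 Mb
Total: 61800.4 Mb = 7725.1 MB.
= 7.195 GiB.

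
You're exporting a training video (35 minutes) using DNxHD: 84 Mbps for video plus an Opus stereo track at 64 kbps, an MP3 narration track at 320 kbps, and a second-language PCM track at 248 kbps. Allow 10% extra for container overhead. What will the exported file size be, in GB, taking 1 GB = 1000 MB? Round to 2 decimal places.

35 min = 2100 s
Audio total: 64 + 320 + 248 = 632 kbps = 0.632 Mbps.
Total bitrate: 84 + 0.632 = 84.632 Mbps.
Stream data: 84.632 Mbps × 2100 s = 177727.2 Mb.
With 10% container overhead: ×1.10.
195,500 Mb ÷ 8 = 24,437 MB → 24.44 GB.

24.44 GB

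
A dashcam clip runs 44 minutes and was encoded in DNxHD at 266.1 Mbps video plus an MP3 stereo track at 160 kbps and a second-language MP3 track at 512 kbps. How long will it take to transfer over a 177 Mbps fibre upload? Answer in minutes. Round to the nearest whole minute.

66 minutes

44 min = 2640 s
Audio total: 160 + 512 = 672 kbps = 0.672 Mbps.
Total bitrate: 266.772 Mbps.
File: 266.772 Mbps × 2640 s = 704278.1 Mb.
At 177 Mbps: 704278.1 / 177 = 3979.0 s ≈ 66.3 minutes.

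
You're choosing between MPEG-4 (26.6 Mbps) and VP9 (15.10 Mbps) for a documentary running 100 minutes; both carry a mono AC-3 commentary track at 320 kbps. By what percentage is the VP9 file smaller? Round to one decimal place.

100 min = 6000 s
Audio: 320 kbps = 0.320 Mbps.
MPEG-4: 26.920 Mbps × 6000 s = 161520.0 Mb = 20.190 GB.
VP9: 15.420 Mbps × 6000 s = 92520.0 Mb = 11.565 GB.
Reduction: (1 − 11.565/20.190) × 100 = 42.72%.

42.7%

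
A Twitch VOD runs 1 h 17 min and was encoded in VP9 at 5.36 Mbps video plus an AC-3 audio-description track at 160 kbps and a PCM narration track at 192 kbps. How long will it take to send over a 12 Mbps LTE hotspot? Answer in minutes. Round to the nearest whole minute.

37 minutes

1 h 17 min = 77 min = 4620 s
Audio total: 160 + 192 = 352 kbps = 0.352 Mbps.
Total bitrate: 5.712 Mbps.
File: 5.712 Mbps × 4620 s = 26389.4 Mb.
At 12 Mbps: 26389.4 / 12 = 2199.1 s ≈ 36.7 minutes.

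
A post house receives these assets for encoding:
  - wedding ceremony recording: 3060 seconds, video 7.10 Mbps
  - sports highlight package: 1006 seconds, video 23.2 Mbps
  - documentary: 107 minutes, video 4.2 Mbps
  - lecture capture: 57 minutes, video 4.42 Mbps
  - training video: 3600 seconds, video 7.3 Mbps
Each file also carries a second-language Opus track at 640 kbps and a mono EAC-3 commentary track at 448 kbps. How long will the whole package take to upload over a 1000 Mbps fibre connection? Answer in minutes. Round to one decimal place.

Audio total: 640 + 448 = 1088 kbps = 1.088 Mbps.
wedding ceremony recording: 8.188 Mbps × 3060 s = 25055.3 Mb
sports highlight package: 24.288 Mbps × 1006 s = 24433.7 Mb
documentary: 5.288 Mbps × 6420 s = 33949.0 Mb
lecture capture: 5.508 Mbps × 3420 s = 18837.4 Mb
training video: 8.388 Mbps × 3600 s = 30196.8 Mb
Total: 132472.1 Mb = 16559.0 MB.
At 1000 Mbps: 132472.1 / 1000 = 132 s ≈ 2.21 minutes.

2.2 minutes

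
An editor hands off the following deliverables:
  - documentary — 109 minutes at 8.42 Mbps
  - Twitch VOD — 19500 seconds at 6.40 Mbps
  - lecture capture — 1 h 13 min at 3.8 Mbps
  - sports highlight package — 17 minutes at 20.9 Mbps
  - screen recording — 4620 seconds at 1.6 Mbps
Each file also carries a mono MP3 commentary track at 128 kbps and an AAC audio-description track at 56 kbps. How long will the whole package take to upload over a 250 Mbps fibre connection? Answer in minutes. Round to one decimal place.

Audio total: 128 + 56 = 184 kbps = 0.184 Mbps.
documentary: 8.604 Mbps × 6540 s = 56270.2 Mb
Twitch VOD: 6.584 Mbps × 19500 s = 128388.0 Mb
lecture capture: 3.984 Mbps × 4380 s = 17449.9 Mb
sports highlight package: 21.084 Mbps × 1020 s = 21505.7 Mb
screen recording: 1.784 Mbps × 4620 s = 8242.1 Mb
Total: 231855.8 Mb = 28982.0 MB.
At 250 Mbps: 231855.8 / 250 = 927 s ≈ 15.5 minutes.

15.5 minutes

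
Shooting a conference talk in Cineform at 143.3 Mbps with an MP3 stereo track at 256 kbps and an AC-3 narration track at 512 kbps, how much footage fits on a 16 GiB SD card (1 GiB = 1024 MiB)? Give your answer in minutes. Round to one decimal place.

Audio total: 256 + 512 = 768 kbps = 0.768 Mbps.
Total bitrate: 143.3 + 0.768 = 144.068 Mbps.
Capacity: 16 GiB = 137,439 Mb.
Recording time: 137,439 / 144.068 = 954.0 s ≈ 15.9 minutes.

15.9 minutes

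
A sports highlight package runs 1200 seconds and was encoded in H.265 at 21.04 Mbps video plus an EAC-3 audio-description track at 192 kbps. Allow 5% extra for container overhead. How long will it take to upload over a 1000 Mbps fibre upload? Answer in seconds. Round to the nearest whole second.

Audio: 192 kbps = 0.192 Mbps.
Total bitrate: 21.232 Mbps.
File: 21.232 Mbps × 1200 s = 25478.4 Mb.
With 5% container overhead: ×1.05. → 26752.3 Mb.
At 1000 Mbps: 26752.3 / 1000 = 26.8 s ≈ 26.8 seconds.

27 seconds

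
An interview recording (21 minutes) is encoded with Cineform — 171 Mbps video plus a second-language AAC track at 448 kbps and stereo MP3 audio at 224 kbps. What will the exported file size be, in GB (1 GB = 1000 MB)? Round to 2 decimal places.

21 min = 1260 s
Audio total: 448 + 224 = 672 kbps = 0.672 Mbps.
Total bitrate: 171 + 0.672 = 171.672 Mbps.
Stream data: 171.672 Mbps × 1260 s = 216306.7 Mb.
216,307 Mb ÷ 8 = 27,038 MB → 27.04 GB.

27.04 GB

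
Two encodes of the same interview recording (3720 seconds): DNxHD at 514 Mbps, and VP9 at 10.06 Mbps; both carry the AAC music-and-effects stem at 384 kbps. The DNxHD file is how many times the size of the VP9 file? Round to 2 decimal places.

Audio: 384 kbps = 0.384 Mbps.
DNxHD: 514.384 Mbps × 3720 s = 1913508.5 Mb = 239.189 GB.
VP9: 10.444 Mbps × 3720 s = 38851.7 Mb = 4.856 GB.
Ratio: 239.189 / 4.856 = 49.252.

49.25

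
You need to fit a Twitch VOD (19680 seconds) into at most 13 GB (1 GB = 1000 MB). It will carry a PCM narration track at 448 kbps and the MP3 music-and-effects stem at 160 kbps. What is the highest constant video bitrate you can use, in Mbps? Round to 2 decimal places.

4.68 Mbps

Budget: 13 GB = 104000.0 Mb.
Total bitrate budget: 104000.0 Mb / 19680 s = 5.285 Mbps.
Audio total: 448 + 160 = 608 kbps = 0.608 Mbps.
Video: 5.285 − 0.608 = 4.677 Mbps.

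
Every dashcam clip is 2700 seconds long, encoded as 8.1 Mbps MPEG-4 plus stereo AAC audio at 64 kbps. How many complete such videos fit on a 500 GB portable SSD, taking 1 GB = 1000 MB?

181

Audio: 64 kbps = 0.064 Mbps.
Total bitrate: 8.164 Mbps.
Per item: 8.164 Mbps × 2700 s = 22,043 Mb = 2,755 MB.
Capacity: 500 GB = 4,000,000 Mb; 181.47 items → 181 complete.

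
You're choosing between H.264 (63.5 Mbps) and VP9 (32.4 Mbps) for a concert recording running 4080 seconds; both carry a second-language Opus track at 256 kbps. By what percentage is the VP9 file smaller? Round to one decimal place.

Audio: 256 kbps = 0.256 Mbps.
H.264: 63.756 Mbps × 4080 s = 260124.5 Mb = 32.516 GB.
VP9: 32.656 Mbps × 4080 s = 133236.5 Mb = 16.655 GB.
Reduction: (1 − 16.655/32.516) × 100 = 48.78%.

48.8%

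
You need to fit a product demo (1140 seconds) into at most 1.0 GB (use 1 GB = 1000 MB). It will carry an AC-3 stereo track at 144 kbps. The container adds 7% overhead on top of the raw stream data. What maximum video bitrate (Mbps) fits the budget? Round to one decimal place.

Budget: 1.0 GB = 8000.0 Mb.
Stream payload after overhead: 8000.0 / 1.07 = 7476.6 Mb.
Total bitrate budget: 7476.6 Mb / 1140 s = 6.558 Mbps.
Audio: 144 kbps = 0.144 Mbps.
Video: 6.558 − 0.144 = 6.414 Mbps.

6.4 Mbps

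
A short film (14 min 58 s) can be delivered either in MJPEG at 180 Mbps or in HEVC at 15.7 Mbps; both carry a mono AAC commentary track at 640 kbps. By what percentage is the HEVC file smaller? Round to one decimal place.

91.0%

14 min 58 s = 898 s
Audio: 640 kbps = 0.640 Mbps.
MJPEG: 180.640 Mbps × 898 s = 162214.7 Mb = 18.884 GiB.
HEVC: 16.340 Mbps × 898 s = 14673.3 Mb = 1.708 GiB.
Reduction: (1 − 1.708/18.884) × 100 = 90.95%.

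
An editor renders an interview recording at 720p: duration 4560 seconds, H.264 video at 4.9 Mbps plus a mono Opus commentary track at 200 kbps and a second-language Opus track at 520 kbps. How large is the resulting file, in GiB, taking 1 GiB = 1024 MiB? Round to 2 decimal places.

Audio total: 200 + 520 = 720 kbps = 0.720 Mbps.
Total bitrate: 4.9 + 0.720 = 5.620 Mbps.
Stream data: 5.620 Mbps × 4560 s = 25627.2 Mb.
25,627 Mb = 3,203,400,000 bytes ÷ 1,073,741,824 = 2.983 GiB.

2.98 GiB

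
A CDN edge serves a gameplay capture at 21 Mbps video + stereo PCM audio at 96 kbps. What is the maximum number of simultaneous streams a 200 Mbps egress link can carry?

9

Audio: 96 kbps = 0.096 Mbps.
Per-viewer media rate: 21.096 Mbps.
200 Mbps = 200.0 Mbps; 200.0 / 21.096 = 9.48 → 9 viewers.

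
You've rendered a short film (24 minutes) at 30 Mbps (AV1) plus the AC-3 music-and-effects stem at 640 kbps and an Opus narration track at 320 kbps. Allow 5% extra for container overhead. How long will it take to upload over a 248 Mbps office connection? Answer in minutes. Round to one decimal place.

3.1 minutes

24 min = 1440 s
Audio total: 640 + 320 = 960 kbps = 0.960 Mbps.
Total bitrate: 30.960 Mbps.
File: 30.960 Mbps × 1440 s = 44582.4 Mb.
With 5% container overhead: ×1.05. → 46811.5 Mb.
At 248 Mbps: 46811.5 / 248 = 188.8 s ≈ 3.15 minutes.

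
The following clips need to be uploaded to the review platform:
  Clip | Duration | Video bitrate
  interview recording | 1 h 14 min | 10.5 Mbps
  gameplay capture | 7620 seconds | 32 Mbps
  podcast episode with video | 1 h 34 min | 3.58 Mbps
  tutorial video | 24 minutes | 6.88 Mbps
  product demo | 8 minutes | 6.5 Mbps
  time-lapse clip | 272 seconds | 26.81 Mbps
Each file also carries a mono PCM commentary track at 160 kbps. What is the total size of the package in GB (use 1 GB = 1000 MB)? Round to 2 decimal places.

Audio: 160 kbps = 0.160 Mbps.
interview recording: 10.660 Mbps × 4440 s = 47330.4 Mb
gameplay capture: 32.160 Mbps × 7620 s = 245059.2 Mb
podcast episode with video: 3.740 Mbps × 5640 s = 21093.6 Mb
tutorial video: 7.040 Mbps × 1440 s = 10137.6 Mb
product demo: 6.660 Mbps × 480 s = 3196.8 Mb
time-lapse clip: 26.970 Mbps × 272 s = 7335.8 Mb
Total: 334153.4 Mb = 41769.2 MB.
= 41.77 GB.

41.77 GB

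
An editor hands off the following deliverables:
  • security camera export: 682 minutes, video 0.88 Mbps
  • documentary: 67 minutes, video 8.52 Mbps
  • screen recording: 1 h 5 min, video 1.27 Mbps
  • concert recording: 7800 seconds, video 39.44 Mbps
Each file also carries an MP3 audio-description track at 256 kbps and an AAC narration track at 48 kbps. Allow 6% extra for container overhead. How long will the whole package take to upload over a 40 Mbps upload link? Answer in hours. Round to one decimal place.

2.9 hours

Audio total: 256 + 48 = 304 kbps = 0.304 Mbps.
security camera export: 1.184 Mbps × 40920 s × 1.06 = 51356.2 Mb
documentary: 8.824 Mbps × 4020 s × 1.06 = 37600.8 Mb
screen recording: 1.574 Mbps × 3900 s × 1.06 = 6506.9 Mb
concert recording: 39.744 Mbps × 7800 s × 1.06 = 328603.4 Mb
Total: 424067.4 Mb = 53008.4 MB.
At 40 Mbps: 424067.4 / 40 = 10602 s ≈ 2.94 hours.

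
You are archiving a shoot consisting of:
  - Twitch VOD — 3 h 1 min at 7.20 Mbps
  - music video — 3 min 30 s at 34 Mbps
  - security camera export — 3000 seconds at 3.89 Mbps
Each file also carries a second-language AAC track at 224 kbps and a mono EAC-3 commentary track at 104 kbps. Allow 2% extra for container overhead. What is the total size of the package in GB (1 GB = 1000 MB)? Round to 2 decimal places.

12.96 GB

Audio total: 224 + 104 = 328 kbps = 0.328 Mbps.
Twitch VOD: 7.528 Mbps × 10860 s × 1.02 = 83389.2 Mb
music video: 34.328 Mbps × 210 s × 1.02 = 7353.1 Mb
security camera export: 4.218 Mbps × 3000 s × 1.02 = 12907.1 Mb
Total: 103649.3 Mb = 12956.2 MB.
= 12.96 GB.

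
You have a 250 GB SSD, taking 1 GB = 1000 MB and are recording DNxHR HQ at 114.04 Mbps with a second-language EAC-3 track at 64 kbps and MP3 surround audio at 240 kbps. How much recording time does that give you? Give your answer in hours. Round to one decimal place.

Audio total: 64 + 240 = 304 kbps = 0.304 Mbps.
Total bitrate: 114.04 + 0.304 = 114.344 Mbps.
Capacity: 250 GB = 2,000,000 Mb.
Recording time: 2,000,000 / 114.344 = 17,491 s ≈ 4.86 hours.

4.9 hours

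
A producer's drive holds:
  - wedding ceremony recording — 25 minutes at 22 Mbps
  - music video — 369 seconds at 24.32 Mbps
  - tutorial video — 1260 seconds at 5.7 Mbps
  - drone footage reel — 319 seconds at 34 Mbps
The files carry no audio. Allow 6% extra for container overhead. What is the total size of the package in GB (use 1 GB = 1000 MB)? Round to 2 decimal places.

7.95 GB

wedding ceremony recording: 22.000 Mbps × 1500 s × 1.06 = 34980.0 Mb
music video: 24.320 Mbps × 369 s × 1.06 = 9512.5 Mb
tutorial video: 5.700 Mbps × 1260 s × 1.06 = 7612.9 Mb
drone footage reel: 34.000 Mbps × 319 s × 1.06 = 11496.8 Mb
Total: 63602.2 Mb = 7950.3 MB.
= 7.950 GB.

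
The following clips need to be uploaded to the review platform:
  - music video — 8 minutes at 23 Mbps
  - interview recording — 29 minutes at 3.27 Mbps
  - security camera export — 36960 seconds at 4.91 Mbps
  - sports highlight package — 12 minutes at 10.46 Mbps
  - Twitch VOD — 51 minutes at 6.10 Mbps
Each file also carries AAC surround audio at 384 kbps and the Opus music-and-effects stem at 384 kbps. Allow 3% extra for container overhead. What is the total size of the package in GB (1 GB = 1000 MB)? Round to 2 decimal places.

33.14 GB

Audio total: 384 + 384 = 768 kbps = 0.768 Mbps.
music video: 23.768 Mbps × 480 s × 1.03 = 11750.9 Mb
interview recording: 4.038 Mbps × 1740 s × 1.03 = 7236.9 Mb
security camera export: 5.678 Mbps × 36960 s × 1.03 = 216154.6 Mb
sports highlight package: 11.228 Mbps × 720 s × 1.03 = 8326.7 Mb
Twitch VOD: 6.868 Mbps × 3060 s × 1.03 = 21646.6 Mb
Total: 265115.7 Mb = 33139.5 MB.
= 33.14 GB.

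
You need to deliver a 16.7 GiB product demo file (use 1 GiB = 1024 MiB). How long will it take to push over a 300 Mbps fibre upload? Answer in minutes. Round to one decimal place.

8.0 minutes

File: 16.7 GiB = 143451.9 Mb.
At 300 Mbps: 143451.9 / 300 = 478.2 s ≈ 7.97 minutes.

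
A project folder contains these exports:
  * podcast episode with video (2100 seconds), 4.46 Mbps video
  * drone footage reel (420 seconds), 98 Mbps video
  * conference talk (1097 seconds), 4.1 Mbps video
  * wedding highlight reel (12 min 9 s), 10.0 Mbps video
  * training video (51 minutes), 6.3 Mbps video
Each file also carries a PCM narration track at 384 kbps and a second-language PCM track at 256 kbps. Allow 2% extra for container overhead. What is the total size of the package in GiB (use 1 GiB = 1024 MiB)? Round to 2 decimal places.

Audio total: 384 + 256 = 640 kbps = 0.640 Mbps.
podcast episode with video: 5.100 Mbps × 2100 s × 1.02 = 10924.2 Mb
drone footage reel: 98.640 Mbps × 420 s × 1.02 = 42257.4 Mb
conference talk: 4.740 Mbps × 1097 s × 1.02 = 5303.8 Mb
wedding highlight reel: 10.640 Mbps × 729 s × 1.02 = 7911.7 Mb
training video: 6.940 Mbps × 3060 s × 1.02 = 21661.1 Mb
Total: 88058.2 Mb = 11007.3 MB.
= 10.25 GiB.

10.25 GiB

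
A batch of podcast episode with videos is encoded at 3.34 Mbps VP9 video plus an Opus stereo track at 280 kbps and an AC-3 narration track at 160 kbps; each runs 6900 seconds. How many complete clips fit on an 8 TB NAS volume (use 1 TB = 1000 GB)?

2453

Audio total: 280 + 160 = 440 kbps = 0.440 Mbps.
Total bitrate: 3.780 Mbps.
Per item: 3.780 Mbps × 6900 s = 26,082 Mb = 3,260 MB.
Capacity: 8 TB = 64,000,000 Mb; 2453.80 items → 2453 complete.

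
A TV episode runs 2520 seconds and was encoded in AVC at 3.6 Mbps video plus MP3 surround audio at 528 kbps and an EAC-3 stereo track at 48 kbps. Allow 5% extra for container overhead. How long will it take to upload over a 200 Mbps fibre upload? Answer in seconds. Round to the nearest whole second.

Audio total: 528 + 48 = 576 kbps = 0.576 Mbps.
Total bitrate: 4.176 Mbps.
File: 4.176 Mbps × 2520 s = 10523.5 Mb.
With 5% container overhead: ×1.05. → 11049.7 Mb.
At 200 Mbps: 11049.7 / 200 = 55.2 s ≈ 55.2 seconds.

55 seconds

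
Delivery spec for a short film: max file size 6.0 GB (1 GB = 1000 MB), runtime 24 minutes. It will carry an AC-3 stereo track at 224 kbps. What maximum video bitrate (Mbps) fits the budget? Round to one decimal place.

Budget: 6.0 GB = 48000.0 Mb.
24 min = 1440 s
Total bitrate budget: 48000.0 Mb / 1440 s = 33.333 Mbps.
Audio: 224 kbps = 0.224 Mbps.
Video: 33.333 − 0.224 = 33.109 Mbps.

33.1 Mbps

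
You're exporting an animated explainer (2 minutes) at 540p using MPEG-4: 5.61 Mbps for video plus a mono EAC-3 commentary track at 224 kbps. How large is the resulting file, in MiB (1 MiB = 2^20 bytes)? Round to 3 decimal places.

2 min = 120 s
Audio: 224 kbps = 0.224 Mbps.
Total bitrate: 5.61 + 0.224 = 5.834 Mbps.
Stream data: 5.834 Mbps × 120 s = 700.1 Mb.
700.1 Mb = 87,510,000 bytes ÷ 1,048,576 = 83.46 MiB.

83.456 MiB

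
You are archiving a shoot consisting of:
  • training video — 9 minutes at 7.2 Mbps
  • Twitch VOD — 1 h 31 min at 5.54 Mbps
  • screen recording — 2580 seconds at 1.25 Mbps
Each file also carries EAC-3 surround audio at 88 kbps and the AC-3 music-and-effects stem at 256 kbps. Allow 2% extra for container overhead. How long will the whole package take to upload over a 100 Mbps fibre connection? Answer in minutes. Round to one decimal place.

Audio total: 88 + 256 = 344 kbps = 0.344 Mbps.
training video: 7.544 Mbps × 540 s × 1.02 = 4155.2 Mb
Twitch VOD: 5.884 Mbps × 5460 s × 1.02 = 32769.2 Mb
screen recording: 1.594 Mbps × 2580 s × 1.02 = 4194.8 Mb
Total: 41119.2 Mb = 5139.9 MB.
At 100 Mbps: 41119.2 / 100 = 411 s ≈ 6.85 minutes.

6.9 minutes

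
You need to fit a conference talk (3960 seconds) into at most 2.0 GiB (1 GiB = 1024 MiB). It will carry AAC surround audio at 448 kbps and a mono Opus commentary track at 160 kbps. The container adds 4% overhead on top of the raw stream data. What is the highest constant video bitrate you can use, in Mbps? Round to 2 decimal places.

3.56 Mbps

Budget: 2.0 GiB = 17179.9 Mb.
Stream payload after overhead: 17179.9 / 1.04 = 16519.1 Mb.
Total bitrate budget: 16519.1 Mb / 3960 s = 4.171 Mbps.
Audio total: 448 + 160 = 608 kbps = 0.608 Mbps.
Video: 4.171 − 0.608 = 3.563 Mbps.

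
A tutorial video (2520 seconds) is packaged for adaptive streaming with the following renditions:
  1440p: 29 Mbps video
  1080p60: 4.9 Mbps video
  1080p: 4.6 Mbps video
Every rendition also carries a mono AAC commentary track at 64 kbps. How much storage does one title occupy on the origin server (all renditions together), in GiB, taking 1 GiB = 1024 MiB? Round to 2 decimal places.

11.35 GiB

Audio: 64 kbps = 0.064 Mbps.
Sum of rendition bitrates: (29+0.064) + (4.9+0.064) + (4.6+0.064) = 38.692 Mbps.
× 2520 s = 97,504 Mb = 12,188 MB = 11.35 GiB.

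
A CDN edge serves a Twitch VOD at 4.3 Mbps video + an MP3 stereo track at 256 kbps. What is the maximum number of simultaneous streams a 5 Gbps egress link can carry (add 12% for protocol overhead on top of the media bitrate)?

979

Audio: 256 kbps = 0.256 Mbps.
Per-viewer media rate: 4.556 Mbps.
On the wire with 12% overhead: 5.103 Mbps.
5 Gbps = 5,000 Mbps; 5,000 / 5.103 = 979.87 → 979 viewers.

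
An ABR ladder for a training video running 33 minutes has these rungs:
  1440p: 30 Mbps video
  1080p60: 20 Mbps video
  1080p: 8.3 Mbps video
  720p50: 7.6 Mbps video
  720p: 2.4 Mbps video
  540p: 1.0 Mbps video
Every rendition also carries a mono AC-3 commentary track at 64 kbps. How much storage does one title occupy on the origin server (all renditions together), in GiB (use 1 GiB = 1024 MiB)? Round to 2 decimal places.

33 min = 1980 s
Audio: 64 kbps = 0.064 Mbps.
Sum of rendition bitrates: (30+0.064) + (20+0.064) + (8.3+0.064) + (7.6+0.064) + (2.4+0.064) + (1.0+0.064) = 69.684 Mbps.
× 1980 s = 137,974 Mb = 17,247 MB = 16.06 GiB.

16.06 GiB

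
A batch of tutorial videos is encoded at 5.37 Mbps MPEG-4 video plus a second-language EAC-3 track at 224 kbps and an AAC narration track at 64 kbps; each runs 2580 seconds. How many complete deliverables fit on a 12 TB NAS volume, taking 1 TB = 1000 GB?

6576

Audio total: 224 + 64 = 288 kbps = 0.288 Mbps.
Total bitrate: 5.658 Mbps.
Per item: 5.658 Mbps × 2580 s = 14,598 Mb = 1,825 MB.
Capacity: 12 TB = 96,000,000 Mb; 6576.41 items → 6576 complete.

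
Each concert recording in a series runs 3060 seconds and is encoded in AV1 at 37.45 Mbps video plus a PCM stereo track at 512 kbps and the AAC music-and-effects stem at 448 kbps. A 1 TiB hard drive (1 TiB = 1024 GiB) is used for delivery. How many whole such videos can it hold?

74

Audio total: 512 + 448 = 960 kbps = 0.960 Mbps.
Total bitrate: 38.410 Mbps.
Per item: 38.410 Mbps × 3060 s = 117,535 Mb = 14,692 MB.
Capacity: 1 TiB = 8,796,093 Mb; 74.84 items → 74 complete.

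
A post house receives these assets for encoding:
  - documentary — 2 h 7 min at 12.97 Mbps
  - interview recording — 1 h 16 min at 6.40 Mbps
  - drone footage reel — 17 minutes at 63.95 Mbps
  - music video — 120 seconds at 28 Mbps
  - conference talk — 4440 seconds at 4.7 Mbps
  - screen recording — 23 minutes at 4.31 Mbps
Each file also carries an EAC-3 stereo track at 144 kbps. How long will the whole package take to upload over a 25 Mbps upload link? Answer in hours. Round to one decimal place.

2.5 hours

Audio: 144 kbps = 0.144 Mbps.
documentary: 13.114 Mbps × 7620 s = 99928.7 Mb
interview recording: 6.544 Mbps × 4560 s = 29840.6 Mb
drone footage reel: 64.094 Mbps × 1020 s = 65375.9 Mb
music video: 28.144 Mbps × 120 s = 3377.3 Mb
conference talk: 4.844 Mbps × 4440 s = 21507.4 Mb
screen recording: 4.454 Mbps × 1380 s = 6146.5 Mb
Total: 226176.4 Mb = 28272.0 MB.
At 25 Mbps: 226176.4 / 25 = 9047 s ≈ 2.51 hours.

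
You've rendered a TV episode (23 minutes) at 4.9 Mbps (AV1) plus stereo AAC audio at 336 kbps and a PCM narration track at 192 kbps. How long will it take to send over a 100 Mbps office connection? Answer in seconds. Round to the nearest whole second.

23 min = 1380 s
Audio total: 336 + 192 = 528 kbps = 0.528 Mbps.
Total bitrate: 5.428 Mbps.
File: 5.428 Mbps × 1380 s = 7490.6 Mb.
At 100 Mbps: 7490.6 / 100 = 74.9 s ≈ 74.9 seconds.

75 seconds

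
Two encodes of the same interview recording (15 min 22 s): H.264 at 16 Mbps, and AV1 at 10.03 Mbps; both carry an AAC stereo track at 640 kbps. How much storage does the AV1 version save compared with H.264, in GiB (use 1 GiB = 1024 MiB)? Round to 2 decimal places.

15 min 22 s = 922 s
Audio: 640 kbps = 0.640 Mbps.
H.264: 16.640 Mbps × 922 s = 15342.1 Mb = 1.786 GiB.
AV1: 10.670 Mbps × 922 s = 9837.7 Mb = 1.145 GiB.
Saving: 1.786 − 1.145 = 0.641 GiB.

0.64 GiB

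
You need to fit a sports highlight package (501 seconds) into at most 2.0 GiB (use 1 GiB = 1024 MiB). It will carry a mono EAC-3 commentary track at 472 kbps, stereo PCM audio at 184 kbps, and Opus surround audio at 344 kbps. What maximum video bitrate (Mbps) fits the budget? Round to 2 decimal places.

33.29 Mbps

Budget: 2.0 GiB = 17179.9 Mb.
Total bitrate budget: 17179.9 Mb / 501 s = 34.291 Mbps.
Audio total: 472 + 184 + 344 = 1000 kbps = 1.000 Mbps.
Video: 34.291 − 1.000 = 33.291 Mbps.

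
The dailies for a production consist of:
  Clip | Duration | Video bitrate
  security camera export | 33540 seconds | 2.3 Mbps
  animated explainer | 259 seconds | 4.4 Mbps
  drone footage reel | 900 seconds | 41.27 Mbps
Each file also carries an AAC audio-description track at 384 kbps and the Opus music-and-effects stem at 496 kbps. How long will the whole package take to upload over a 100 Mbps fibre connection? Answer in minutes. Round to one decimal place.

24.3 minutes

Audio total: 384 + 496 = 880 kbps = 0.880 Mbps.
security camera export: 3.180 Mbps × 33540 s = 106657.2 Mb
animated explainer: 5.280 Mbps × 259 s = 1367.5 Mb
drone footage reel: 42.150 Mbps × 900 s = 37935.0 Mb
Total: 145959.7 Mb = 18245.0 MB.
At 100 Mbps: 145959.7 / 100 = 1460 s ≈ 24.3 minutes.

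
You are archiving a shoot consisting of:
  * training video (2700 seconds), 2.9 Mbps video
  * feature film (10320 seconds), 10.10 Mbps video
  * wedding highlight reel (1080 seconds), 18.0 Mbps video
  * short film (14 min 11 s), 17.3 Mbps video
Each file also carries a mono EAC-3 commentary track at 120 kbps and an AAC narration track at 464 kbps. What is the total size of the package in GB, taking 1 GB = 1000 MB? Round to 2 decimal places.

Audio total: 120 + 464 = 584 kbps = 0.584 Mbps.
training video: 3.484 Mbps × 2700 s = 9406.8 Mb
feature film: 10.684 Mbps × 10320 s = 110258.9 Mb
wedding highlight reel: 18.584 Mbps × 1080 s = 20070.7 Mb
short film: 17.884 Mbps × 851 s = 15219.3 Mb
Total: 154955.7 Mb = 19369.5 MB.
= 19.37 GB.

19.37 GB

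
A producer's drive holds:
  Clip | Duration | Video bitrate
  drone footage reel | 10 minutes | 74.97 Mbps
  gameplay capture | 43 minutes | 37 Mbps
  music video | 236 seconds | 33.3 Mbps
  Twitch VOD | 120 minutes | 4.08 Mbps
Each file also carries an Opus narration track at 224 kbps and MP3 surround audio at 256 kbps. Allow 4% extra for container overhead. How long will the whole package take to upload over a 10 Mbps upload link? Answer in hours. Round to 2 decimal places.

5.28 hours

Audio total: 224 + 256 = 480 kbps = 0.480 Mbps.
drone footage reel: 75.450 Mbps × 600 s × 1.04 = 47080.8 Mb
gameplay capture: 37.480 Mbps × 2580 s × 1.04 = 100566.3 Mb
music video: 33.780 Mbps × 236 s × 1.04 = 8291.0 Mb
Twitch VOD: 4.560 Mbps × 7200 s × 1.04 = 34145.3 Mb
Total: 190083.4 Mb = 23760.4 MB.
At 10 Mbps: 190083.4 / 10 = 19008 s ≈ 5.28 hours.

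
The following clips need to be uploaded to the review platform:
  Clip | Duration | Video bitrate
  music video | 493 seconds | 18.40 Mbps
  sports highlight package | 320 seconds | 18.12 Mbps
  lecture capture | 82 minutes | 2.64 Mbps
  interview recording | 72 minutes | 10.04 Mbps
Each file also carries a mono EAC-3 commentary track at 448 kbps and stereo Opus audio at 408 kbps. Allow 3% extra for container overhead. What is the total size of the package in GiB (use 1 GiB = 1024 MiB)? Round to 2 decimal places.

Audio total: 448 + 408 = 856 kbps = 0.856 Mbps.
music video: 19.256 Mbps × 493 s × 1.03 = 9778.0 Mb
sports highlight package: 18.976 Mbps × 320 s × 1.03 = 6254.5 Mb
lecture capture: 3.496 Mbps × 4920 s × 1.03 = 17716.3 Mb
interview recording: 10.896 Mbps × 4320 s × 1.03 = 48482.8 Mb
Total: 82231.7 Mb = 10279.0 MB.
= 9.573 GiB.

9.57 GiB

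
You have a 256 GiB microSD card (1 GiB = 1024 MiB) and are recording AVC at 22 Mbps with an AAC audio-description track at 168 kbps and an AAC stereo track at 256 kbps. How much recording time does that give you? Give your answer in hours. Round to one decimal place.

27.2 hours

Audio total: 168 + 256 = 424 kbps = 0.424 Mbps.
Total bitrate: 22 + 0.424 = 22.424 Mbps.
Capacity: 256 GiB = 2,199,023 Mb.
Recording time: 2,199,023 / 22.424 = 98,066 s ≈ 27.2 hours.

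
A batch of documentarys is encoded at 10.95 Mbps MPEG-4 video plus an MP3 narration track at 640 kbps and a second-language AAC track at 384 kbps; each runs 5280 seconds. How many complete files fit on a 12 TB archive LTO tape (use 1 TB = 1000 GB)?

Audio total: 640 + 384 = 1024 kbps = 1.024 Mbps.
Total bitrate: 11.974 Mbps.
Per item: 11.974 Mbps × 5280 s = 63,223 Mb = 7,903 MB.
Capacity: 12 TB = 96,000,000 Mb; 1518.44 items → 1518 complete.

1518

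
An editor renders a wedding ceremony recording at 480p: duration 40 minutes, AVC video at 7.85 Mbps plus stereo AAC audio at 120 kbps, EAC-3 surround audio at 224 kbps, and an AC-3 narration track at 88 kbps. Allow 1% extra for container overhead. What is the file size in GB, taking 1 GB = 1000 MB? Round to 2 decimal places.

2.51 GB

40 min = 2400 s
Audio total: 120 + 224 + 88 = 432 kbps = 0.432 Mbps.
Total bitrate: 7.85 + 0.432 = 8.282 Mbps.
Stream data: 8.282 Mbps × 2400 s = 19876.8 Mb.
With 1% container overhead: ×1.01.
20,076 Mb ÷ 8 = 2,509 MB → 2.509 GB.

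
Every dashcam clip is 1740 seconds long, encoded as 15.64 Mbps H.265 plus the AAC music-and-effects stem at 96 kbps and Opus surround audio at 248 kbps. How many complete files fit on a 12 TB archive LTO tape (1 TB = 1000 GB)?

3451

Audio total: 96 + 248 = 344 kbps = 0.344 Mbps.
Total bitrate: 15.984 Mbps.
Per item: 15.984 Mbps × 1740 s = 27,812 Mb = 3,477 MB.
Capacity: 12 TB = 96,000,000 Mb; 3451.73 items → 3451 complete.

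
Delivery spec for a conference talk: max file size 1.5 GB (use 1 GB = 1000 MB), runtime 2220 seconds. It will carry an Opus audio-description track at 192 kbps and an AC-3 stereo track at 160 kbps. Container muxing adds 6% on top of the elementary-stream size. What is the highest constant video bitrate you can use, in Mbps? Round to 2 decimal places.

Budget: 1.5 GB = 12000.0 Mb.
Stream payload after overhead: 12000.0 / 1.06 = 11320.8 Mb.
Total bitrate budget: 11320.8 Mb / 2220 s = 5.099 Mbps.
Audio total: 192 + 160 = 352 kbps = 0.352 Mbps.
Video: 5.099 − 0.352 = 4.747 Mbps.

4.75 Mbps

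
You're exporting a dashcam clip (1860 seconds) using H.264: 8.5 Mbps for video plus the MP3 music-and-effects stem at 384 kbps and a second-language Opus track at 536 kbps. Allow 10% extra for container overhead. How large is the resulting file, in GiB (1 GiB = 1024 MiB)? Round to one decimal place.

2.2 GiB

Audio total: 384 + 536 = 920 kbps = 0.920 Mbps.
Total bitrate: 8.5 + 0.920 = 9.420 Mbps.
Stream data: 9.420 Mbps × 1860 s = 17521.2 Mb.
With 10% container overhead: ×1.10.
19,273 Mb = 2,409,165,000 bytes ÷ 1,073,741,824 = 2.244 GiB.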